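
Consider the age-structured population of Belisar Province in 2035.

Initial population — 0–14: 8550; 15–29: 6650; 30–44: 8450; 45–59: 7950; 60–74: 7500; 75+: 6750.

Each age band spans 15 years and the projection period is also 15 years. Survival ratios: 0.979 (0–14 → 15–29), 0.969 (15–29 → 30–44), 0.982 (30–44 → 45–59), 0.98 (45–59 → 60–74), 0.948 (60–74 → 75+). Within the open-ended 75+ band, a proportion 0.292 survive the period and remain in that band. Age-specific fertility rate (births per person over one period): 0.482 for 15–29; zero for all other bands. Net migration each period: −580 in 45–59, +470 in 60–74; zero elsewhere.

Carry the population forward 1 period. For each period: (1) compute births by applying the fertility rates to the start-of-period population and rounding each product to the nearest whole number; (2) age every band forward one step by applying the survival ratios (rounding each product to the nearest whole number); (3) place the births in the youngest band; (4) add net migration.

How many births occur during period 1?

3205

[period 1]
Births: 6650 × 0.482 = 3205
15–29: 8550 × 0.979 = 8370
30–44: 6650 × 0.969 = 6444
45–59: 8450 × 0.982 = 8298
60–74: 7950 × 0.98 = 7791
75+: 7500 × 0.948 + 6750 × 0.292 = 7110 + 1971 = 9081
Net migration: 45–59 − 580 → 7718; 60–74 + 470 → 8261
Giving 3205 / 8370 / 6444 / 7718 / 8261 / 9081.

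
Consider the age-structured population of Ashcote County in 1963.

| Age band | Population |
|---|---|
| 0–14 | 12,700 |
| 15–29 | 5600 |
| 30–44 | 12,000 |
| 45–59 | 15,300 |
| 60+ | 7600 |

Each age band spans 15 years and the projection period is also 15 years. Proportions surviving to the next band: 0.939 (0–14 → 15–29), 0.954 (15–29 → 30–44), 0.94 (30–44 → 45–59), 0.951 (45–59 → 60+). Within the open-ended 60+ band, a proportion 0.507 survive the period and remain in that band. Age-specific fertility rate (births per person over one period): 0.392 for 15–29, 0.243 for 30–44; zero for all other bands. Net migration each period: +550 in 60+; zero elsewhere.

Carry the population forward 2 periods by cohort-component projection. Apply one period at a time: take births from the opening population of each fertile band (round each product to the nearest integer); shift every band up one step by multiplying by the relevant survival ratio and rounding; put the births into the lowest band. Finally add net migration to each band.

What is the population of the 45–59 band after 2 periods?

(Groups numbered youngest = 1 to oldest = 5.)
After projecting period 1:
Births: 5600 × 0.392 = 2195 ; 12000 × 0.243 = 2916 ⇒ total 5111
Group 2: 12700 × 0.939 = 11925
Group 3: 5600 × 0.954 = 5342
Group 4: 12000 × 0.94 = 11280
Group 5: 15300 × 0.951 + 7600 × 0.507 = 14550 + 3853 = 18403
Net migration: Group 5 + 550 → 18953
Giving 5111 / 11925 / 5342 / 11280 / 18953.
After projecting period 2:
Births: 11925 × 0.392 = 4675 ; 5342 × 0.243 = 1298 ⇒ total 5973
Group 2: 5111 × 0.939 = 4799
Group 3: 11925 × 0.954 = 11376
Group 4: 5342 × 0.94 = 5021
Group 5: 11280 × 0.951 + 18953 × 0.507 = 10727 + 9609 = 20336
Net migration: Group 5 + 550 → 20886
Giving 5973 / 4799 / 11376 / 5021 / 20886.

5021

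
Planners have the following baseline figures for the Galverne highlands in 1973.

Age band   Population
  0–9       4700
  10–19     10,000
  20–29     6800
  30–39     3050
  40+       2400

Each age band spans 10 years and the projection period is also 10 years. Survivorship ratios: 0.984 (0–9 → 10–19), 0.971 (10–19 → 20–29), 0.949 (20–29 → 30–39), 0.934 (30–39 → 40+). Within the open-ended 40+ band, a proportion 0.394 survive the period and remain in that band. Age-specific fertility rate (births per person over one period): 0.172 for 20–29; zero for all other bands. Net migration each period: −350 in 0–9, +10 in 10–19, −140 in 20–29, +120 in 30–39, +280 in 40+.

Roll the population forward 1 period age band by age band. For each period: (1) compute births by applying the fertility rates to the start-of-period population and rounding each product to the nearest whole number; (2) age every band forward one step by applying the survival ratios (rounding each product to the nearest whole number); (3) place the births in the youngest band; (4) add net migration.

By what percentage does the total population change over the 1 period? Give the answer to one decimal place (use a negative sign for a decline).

-4.7

Numbering the bands 1..5 from youngest to oldest:
Period 1:
Births: 6800 * 0.172 = 1170
Band 2: 4700 * 0.984 = 4625
Band 3: 10000 * 0.971 = 9710
Band 4: 6800 * 0.949 = 6453
Band 5: 3050 * 0.934 + 2400 * 0.394 = 2849 + 946 = 3795
Net migration: Band 1 − 350 → 820; Band 2 + 10 → 4635; Band 3 − 140 → 9570; Band 4 + 120 → 6573; Band 5 + 280 → 4075
End of period: [820, 4635, 9570, 6573, 4075]
Total: 26950 → 25673; change = -1277; percentage change = -4.7%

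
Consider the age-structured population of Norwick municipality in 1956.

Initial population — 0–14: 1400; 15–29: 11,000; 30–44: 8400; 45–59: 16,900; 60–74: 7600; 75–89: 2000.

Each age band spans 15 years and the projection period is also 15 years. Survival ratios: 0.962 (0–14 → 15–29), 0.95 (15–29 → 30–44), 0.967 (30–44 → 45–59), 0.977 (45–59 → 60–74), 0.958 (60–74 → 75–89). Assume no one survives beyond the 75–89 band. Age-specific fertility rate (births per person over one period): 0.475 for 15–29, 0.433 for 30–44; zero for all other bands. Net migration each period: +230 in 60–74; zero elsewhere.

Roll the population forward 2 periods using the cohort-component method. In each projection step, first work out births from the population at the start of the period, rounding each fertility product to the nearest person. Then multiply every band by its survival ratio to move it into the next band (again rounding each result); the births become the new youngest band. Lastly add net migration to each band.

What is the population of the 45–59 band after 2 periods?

Let band 1 be 0–14 through band 6 = 75–89.
[period 1]
Births: 11000 * 0.475 = 5225, 8400 * 0.433 = 3637 ⇒ total 8862
Band 2: 1400 * 0.962 = 1347
Band 3: 11000 * 0.95 = 10450
Band 4: 8400 * 0.967 = 8123
Band 5: 16900 * 0.977 = 16511
Band 6: 7600 * 0.958 = 7281
Net migration: Band 5 + 230 → 16741
→ [8862, 1347, 10450, 8123, 16741, 7281]
[period 2]
Births: 1347 * 0.475 = 640, 10450 * 0.433 = 4525 ⇒ total 5165
Band 2: 8862 * 0.962 = 8525
Band 3: 1347 * 0.95 = 1280
Band 4: 10450 * 0.967 = 10105
Band 5: 8123 * 0.977 = 7936
Band 6: 16741 * 0.958 = 16038
Net migration: Band 5 + 230 → 8166
→ [5165, 8525, 1280, 10105, 8166, 16038]

10105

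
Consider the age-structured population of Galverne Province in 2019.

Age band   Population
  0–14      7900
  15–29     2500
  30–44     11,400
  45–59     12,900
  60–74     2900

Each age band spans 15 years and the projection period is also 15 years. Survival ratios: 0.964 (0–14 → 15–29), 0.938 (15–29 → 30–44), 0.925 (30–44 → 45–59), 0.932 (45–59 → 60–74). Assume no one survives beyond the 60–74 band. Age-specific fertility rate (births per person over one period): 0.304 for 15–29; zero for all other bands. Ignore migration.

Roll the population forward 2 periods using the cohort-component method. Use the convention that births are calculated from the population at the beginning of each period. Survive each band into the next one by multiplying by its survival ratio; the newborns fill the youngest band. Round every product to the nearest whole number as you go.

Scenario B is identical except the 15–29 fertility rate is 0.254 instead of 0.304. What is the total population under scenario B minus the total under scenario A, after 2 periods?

— Period 1 —
Births: 2500 × 0.304 = 760
15–29: 7900 × 0.964 = 7616
30–44: 2500 × 0.938 = 2345
45–59: 11400 × 0.925 = 10545
60–74: 12900 × 0.932 = 12023
→ [760, 7616, 2345, 10545, 12023]
— Period 2 —
Births: 7616 × 0.304 = 2315
15–29: 760 × 0.964 = 733
30–44: 7616 × 0.938 = 7144
45–59: 2345 × 0.925 = 2169
60–74: 10545 × 0.932 = 9828
→ [2315, 733, 7144, 2169, 9828]
Scenario A total after 2 periods: 22189
Scenario B projection —
— Period 1 —
Births: 2500 × 0.254 = 635
15–29: 7900 × 0.964 = 7616
30–44: 2500 × 0.938 = 2345
45–59: 11400 × 0.925 = 10545
60–74: 12900 × 0.932 = 12023
→ [635, 7616, 2345, 10545, 12023]
— Period 2 —
Births: 7616 × 0.254 = 1934
15–29: 635 × 0.964 = 612
30–44: 7616 × 0.938 = 7144
45–59: 2345 × 0.925 = 2169
60–74: 10545 × 0.932 = 9828
→ [1934, 612, 7144, 2169, 9828]
Scenario B total after 2 periods: 21687
Difference B − A = 21687 − 22189 = -502

-502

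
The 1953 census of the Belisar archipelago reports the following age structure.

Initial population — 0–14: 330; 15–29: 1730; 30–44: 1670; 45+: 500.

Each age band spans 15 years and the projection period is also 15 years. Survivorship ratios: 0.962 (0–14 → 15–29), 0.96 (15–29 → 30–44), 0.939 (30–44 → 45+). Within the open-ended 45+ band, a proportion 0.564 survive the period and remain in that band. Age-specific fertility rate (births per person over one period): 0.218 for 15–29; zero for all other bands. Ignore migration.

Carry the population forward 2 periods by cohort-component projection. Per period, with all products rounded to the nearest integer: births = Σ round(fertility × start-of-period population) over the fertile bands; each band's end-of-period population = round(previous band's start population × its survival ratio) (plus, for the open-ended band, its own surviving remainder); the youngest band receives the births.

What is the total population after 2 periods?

Numbering the bands 1..4 from youngest to oldest:
After projecting period 1:
Births: 1730 * 0.218 = 377
Band 2: 330 * 0.962 = 317
Band 3: 1730 * 0.96 = 1661
Band 4: 1670 * 0.939 + 500 * 0.564 = 1568 + 282 = 1850
Giving 377 / 317 / 1661 / 1850.
After projecting period 2:
Births: 317 * 0.218 = 69
Band 2: 377 * 0.962 = 363
Band 3: 317 * 0.96 = 304
Band 4: 1661 * 0.939 + 1850 * 0.564 = 1560 + 1043 = 2603
Giving 69 / 363 / 304 / 2603.
Total after period 2: 69 + 363 + 304 + 2603 = 3339

3339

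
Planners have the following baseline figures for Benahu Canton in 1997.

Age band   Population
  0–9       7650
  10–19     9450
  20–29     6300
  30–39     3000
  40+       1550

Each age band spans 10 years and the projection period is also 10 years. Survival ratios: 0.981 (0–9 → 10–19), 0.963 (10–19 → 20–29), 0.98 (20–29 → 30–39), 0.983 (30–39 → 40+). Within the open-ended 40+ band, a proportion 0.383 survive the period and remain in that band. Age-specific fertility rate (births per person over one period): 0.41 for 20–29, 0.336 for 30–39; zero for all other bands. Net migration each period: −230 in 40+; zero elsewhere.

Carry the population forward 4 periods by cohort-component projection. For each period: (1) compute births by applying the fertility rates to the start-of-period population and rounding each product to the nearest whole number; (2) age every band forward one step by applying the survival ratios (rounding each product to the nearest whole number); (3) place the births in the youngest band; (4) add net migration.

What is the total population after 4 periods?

After projecting period 1:
Births: 6300 * 0.41 = 2583  |  3000 * 0.336 = 1008 → total 3591
10–19: 7650 * 0.981 = 7505
20–29: 9450 * 0.963 = 9100
30–39: 6300 * 0.98 = 6174
40+: 3000 * 0.983 + 1550 * 0.383 = 2949 + 594 = 3543
Net migration: 40+ − 230 → 3313
End of period: [3591, 7505, 9100, 6174, 3313]
After projecting period 2:
Births: 9100 * 0.41 = 3731  |  6174 * 0.336 = 2074 → total 5805
10–19: 3591 * 0.981 = 3523
20–29: 7505 * 0.963 = 7227
30–39: 9100 * 0.98 = 8918
40+: 6174 * 0.983 + 3313 * 0.383 = 6069 + 1269 = 7338
Net migration: 40+ − 230 → 7108
End of period: [5805, 3523, 7227, 8918, 7108]
After projecting period 3:
Births: 7227 * 0.41 = 2963  |  8918 * 0.336 = 2996 → total 5959
10–19: 5805 * 0.981 = 5695
20–29: 3523 * 0.963 = 3393
30–39: 7227 * 0.98 = 7082
40+: 8918 * 0.983 + 7108 * 0.383 = 8766 + 2722 = 11488
Net migration: 40+ − 230 → 11258
End of period: [5959, 5695, 3393, 7082, 11258]
After projecting period 4:
Births: 3393 * 0.41 = 1391  |  7082 * 0.336 = 2380 → total 3771
10–19: 5959 * 0.981 = 5846
20–29: 5695 * 0.963 = 5484
30–39: 3393 * 0.98 = 3325
40+: 7082 * 0.983 + 11258 * 0.383 = 6962 + 4312 = 11274
Net migration: 40+ − 230 → 11044
End of period: [3771, 5846, 5484, 3325, 11044]
Total after period 4: 3771 + 5846 + 5484 + 3325 + 11044 = 29470

29470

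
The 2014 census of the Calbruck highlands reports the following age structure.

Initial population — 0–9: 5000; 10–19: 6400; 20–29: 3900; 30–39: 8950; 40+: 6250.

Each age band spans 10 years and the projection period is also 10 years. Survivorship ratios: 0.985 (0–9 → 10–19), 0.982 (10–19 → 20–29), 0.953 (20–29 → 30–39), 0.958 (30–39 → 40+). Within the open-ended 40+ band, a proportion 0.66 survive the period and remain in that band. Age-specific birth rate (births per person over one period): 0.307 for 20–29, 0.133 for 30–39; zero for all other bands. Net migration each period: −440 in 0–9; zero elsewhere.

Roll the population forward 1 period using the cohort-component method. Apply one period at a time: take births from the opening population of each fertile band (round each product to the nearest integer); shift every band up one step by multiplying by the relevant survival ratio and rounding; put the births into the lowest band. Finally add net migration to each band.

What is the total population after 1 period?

29573

Period 1.
Births: 3900 × 0.307 = 1197, 8950 × 0.133 = 1190 → 2387
10–19: 5000 × 0.985 = 4925
20–29: 6400 × 0.982 = 6285
30–39: 3900 × 0.953 = 3717
40+: 8950 × 0.958 + 6250 × 0.66 = 8574 + 4125 = 12699
Net migration: 0–9 − 440 → 1947
→ [1947, 4925, 6285, 3717, 12699]
Total after period 1: 1947 + 4925 + 6285 + 3717 + 12699 = 29573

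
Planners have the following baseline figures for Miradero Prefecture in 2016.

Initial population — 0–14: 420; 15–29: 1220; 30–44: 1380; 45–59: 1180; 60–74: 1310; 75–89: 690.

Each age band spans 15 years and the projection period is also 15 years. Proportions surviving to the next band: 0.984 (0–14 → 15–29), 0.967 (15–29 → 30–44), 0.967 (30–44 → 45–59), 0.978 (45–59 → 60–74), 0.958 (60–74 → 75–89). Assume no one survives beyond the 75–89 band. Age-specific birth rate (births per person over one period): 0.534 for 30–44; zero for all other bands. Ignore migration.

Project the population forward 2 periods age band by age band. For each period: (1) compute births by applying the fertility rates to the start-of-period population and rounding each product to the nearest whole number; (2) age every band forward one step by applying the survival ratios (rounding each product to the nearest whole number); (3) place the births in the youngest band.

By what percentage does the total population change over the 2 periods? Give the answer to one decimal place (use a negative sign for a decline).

Numbering the groups 1..6 from youngest to oldest:
After projecting period 1:
Births: 1380 × 0.534 = 737
Group 2: 420 × 0.984 = 413
Group 3: 1220 × 0.967 = 1180
Group 4: 1380 × 0.967 = 1334
Group 5: 1180 × 0.978 = 1154
Group 6: 1310 × 0.958 = 1255
End of period: [737, 413, 1180, 1334, 1154, 1255]
After projecting period 2:
Births: 1180 × 0.534 = 630
Group 2: 737 × 0.984 = 725
Group 3: 413 × 0.967 = 399
Group 4: 1180 × 0.967 = 1141
Group 5: 1334 × 0.978 = 1305
Group 6: 1154 × 0.958 = 1106
End of period: [630, 725, 399, 1141, 1305, 1106]
Total: 6200 → 5306; change = -894; percentage change = -14.4%

-14.4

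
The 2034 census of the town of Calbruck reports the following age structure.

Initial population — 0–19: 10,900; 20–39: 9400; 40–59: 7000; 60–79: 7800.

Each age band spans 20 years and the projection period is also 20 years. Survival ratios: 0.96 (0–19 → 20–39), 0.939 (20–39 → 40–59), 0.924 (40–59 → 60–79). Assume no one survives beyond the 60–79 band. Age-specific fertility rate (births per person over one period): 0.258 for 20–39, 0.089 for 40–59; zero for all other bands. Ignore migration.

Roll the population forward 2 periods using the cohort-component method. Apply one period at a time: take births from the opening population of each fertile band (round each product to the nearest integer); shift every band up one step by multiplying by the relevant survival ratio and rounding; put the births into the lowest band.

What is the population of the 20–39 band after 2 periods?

Let group 1 be 0–19 through group 4 = 60–79.
After projecting period 1:
Births: 9400 × 0.258 = 2425 ; 7000 × 0.089 = 623 ⇒ total 3048
Group 2: 10900 × 0.96 = 10464
Group 3: 9400 × 0.939 = 8827
Group 4: 7000 × 0.924 = 6468
Population now: 0–19=3048, 20–39=10464, 40–59=8827, 60–79=6468
After projecting period 2:
Births: 10464 × 0.258 = 2700 ; 8827 × 0.089 = 786 ⇒ total 3486
Group 2: 3048 × 0.96 = 2926
Group 3: 10464 × 0.939 = 9826
Group 4: 8827 × 0.924 = 8156
Population now: 0–19=3486, 20–39=2926, 40–59=9826, 60–79=8156

2926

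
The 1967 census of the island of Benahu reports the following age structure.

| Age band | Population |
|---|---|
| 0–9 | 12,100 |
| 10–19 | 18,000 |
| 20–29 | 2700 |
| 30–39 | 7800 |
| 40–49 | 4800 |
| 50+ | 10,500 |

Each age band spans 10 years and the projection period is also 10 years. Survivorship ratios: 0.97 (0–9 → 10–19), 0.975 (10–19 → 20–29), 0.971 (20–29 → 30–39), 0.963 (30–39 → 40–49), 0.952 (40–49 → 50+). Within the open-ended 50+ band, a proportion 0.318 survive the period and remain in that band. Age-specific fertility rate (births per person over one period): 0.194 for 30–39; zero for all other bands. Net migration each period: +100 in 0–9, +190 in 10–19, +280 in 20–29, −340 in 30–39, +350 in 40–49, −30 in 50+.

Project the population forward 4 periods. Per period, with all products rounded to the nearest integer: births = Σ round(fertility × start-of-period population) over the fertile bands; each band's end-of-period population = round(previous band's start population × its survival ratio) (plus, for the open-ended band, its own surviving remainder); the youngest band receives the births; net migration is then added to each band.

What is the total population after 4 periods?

37122

[period 1]
Births: 7800 × 0.194 = 1513
10–19: 12100 × 0.97 = 11737
20–29: 18000 × 0.975 = 17550
30–39: 2700 × 0.971 = 2622
40–49: 7800 × 0.963 = 7511
50+: 4800 × 0.952 + 10500 × 0.318 = 4570 + 3339 = 7909
Net migration: 0–9 + 100 → 1613; 10–19 + 190 → 11927; 20–29 + 280 → 17830; 30–39 − 340 → 2282; 40–49 + 350 → 7861; 50+ − 30 → 7879
Giving 1613 / 11927 / 17830 / 2282 / 7861 / 7879.
[period 2]
Births: 2282 × 0.194 = 443
10–19: 1613 × 0.97 = 1565
20–29: 11927 × 0.975 = 11629
30–39: 17830 × 0.971 = 17313
40–49: 2282 × 0.963 = 2198
50+: 7861 × 0.952 + 7879 × 0.318 = 7484 + 2506 = 9990
Net migration: 0–9 + 100 → 543; 10–19 + 190 → 1755; 20–29 + 280 → 11909; 30–39 − 340 → 16973; 40–49 + 350 → 2548; 50+ − 30 → 9960
Giving 543 / 1755 / 11909 / 16973 / 2548 / 9960.
[period 3]
Births: 16973 × 0.194 = 3293
10–19: 543 × 0.97 = 527
20–29: 1755 × 0.975 = 1711
30–39: 11909 × 0.971 = 11564
40–49: 16973 × 0.963 = 16345
50+: 2548 × 0.952 + 9960 × 0.318 = 2426 + 3167 = 5593
Net migration: 0–9 + 100 → 3393; 10–19 + 190 → 717; 20–29 + 280 → 1991; 30–39 − 340 → 11224; 40–49 + 350 → 16695; 50+ − 30 → 5563
Giving 3393 / 717 / 1991 / 11224 / 16695 / 5563.
[period 4]
Births: 11224 × 0.194 = 2177
10–19: 3393 × 0.97 = 3291
20–29: 717 × 0.975 = 699
30–39: 1991 × 0.971 = 1933
40–49: 11224 × 0.963 = 10809
50+: 16695 × 0.952 + 5563 × 0.318 = 15894 + 1769 = 17663
Net migration: 0–9 + 100 → 2277; 10–19 + 190 → 3481; 20–29 + 280 → 979; 30–39 − 340 → 1593; 40–49 + 350 → 11159; 50+ − 30 → 17633
Giving 2277 / 3481 / 979 / 1593 / 11159 / 17633.
Total after period 4: 2277 + 3481 + 979 + 1593 + 11159 + 17633 = 37122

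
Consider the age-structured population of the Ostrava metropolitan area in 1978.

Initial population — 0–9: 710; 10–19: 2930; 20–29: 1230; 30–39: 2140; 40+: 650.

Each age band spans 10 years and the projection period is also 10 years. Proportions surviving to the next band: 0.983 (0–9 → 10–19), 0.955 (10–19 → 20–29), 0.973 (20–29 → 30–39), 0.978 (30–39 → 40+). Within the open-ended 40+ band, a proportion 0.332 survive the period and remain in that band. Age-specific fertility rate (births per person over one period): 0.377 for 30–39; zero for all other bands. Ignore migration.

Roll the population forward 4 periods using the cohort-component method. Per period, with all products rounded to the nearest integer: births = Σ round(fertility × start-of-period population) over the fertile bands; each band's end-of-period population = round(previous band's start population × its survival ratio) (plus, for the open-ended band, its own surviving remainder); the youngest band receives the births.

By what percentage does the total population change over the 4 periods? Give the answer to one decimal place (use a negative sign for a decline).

After projecting period 1:
Births: 2140 * 0.377 = 807
10–19: 710 * 0.983 = 698
20–29: 2930 * 0.955 = 2798
30–39: 1230 * 0.973 = 1197
40+: 2140 * 0.978 + 650 * 0.332 = 2093 + 216 = 2309
Giving 807 / 698 / 2798 / 1197 / 2309.
After projecting period 2:
Births: 1197 * 0.377 = 451
10–19: 807 * 0.983 = 793
20–29: 698 * 0.955 = 667
30–39: 2798 * 0.973 = 2722
40+: 1197 * 0.978 + 2309 * 0.332 = 1171 + 767 = 1938
Giving 451 / 793 / 667 / 2722 / 1938.
After projecting period 3:
Births: 2722 * 0.377 = 1026
10–19: 451 * 0.983 = 443
20–29: 793 * 0.955 = 757
30–39: 667 * 0.973 = 649
40+: 2722 * 0.978 + 1938 * 0.332 = 2662 + 643 = 3305
Giving 1026 / 443 / 757 / 649 / 3305.
After projecting period 4:
Births: 649 * 0.377 = 245
10–19: 1026 * 0.983 = 1009
20–29: 443 * 0.955 = 423
30–39: 757 * 0.973 = 737
40+: 649 * 0.978 + 3305 * 0.332 = 635 + 1097 = 1732
Giving 245 / 1009 / 423 / 737 / 1732.
Total: 7660 → 4146; change = -3514; percentage change = -45.9%

-45.9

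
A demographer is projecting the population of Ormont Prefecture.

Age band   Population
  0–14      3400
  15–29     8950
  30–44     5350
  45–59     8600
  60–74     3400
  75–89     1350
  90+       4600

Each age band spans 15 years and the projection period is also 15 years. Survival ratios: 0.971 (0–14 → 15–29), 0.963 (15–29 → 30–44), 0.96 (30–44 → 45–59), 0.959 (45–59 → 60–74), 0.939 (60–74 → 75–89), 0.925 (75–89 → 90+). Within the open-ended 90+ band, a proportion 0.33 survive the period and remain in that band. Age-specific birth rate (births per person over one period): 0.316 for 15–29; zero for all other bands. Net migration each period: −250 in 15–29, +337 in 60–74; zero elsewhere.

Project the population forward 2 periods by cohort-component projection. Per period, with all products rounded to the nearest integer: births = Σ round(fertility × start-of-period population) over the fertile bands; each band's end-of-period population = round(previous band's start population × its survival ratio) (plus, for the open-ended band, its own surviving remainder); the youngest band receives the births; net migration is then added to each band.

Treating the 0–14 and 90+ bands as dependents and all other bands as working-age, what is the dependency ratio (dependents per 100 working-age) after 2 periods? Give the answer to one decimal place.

Period 1.
Births: 8950 * 0.316 = 2828
15–29: 3400 * 0.971 = 3301
30–44: 8950 * 0.963 = 8619
45–59: 5350 * 0.96 = 5136
60–74: 8600 * 0.959 = 8247
75–89: 3400 * 0.939 = 3193
90+: 1350 * 0.925 + 4600 * 0.33 = 1249 + 1518 = 2767
Net migration: 15–29 − 250 → 3051; 60–74 + 337 → 8584
End of period: [2828, 3051, 8619, 5136, 8584, 3193, 2767]
Period 2.
Births: 3051 * 0.316 = 964
15–29: 2828 * 0.971 = 2746
30–44: 3051 * 0.963 = 2938
45–59: 8619 * 0.96 = 8274
60–74: 5136 * 0.959 = 4925
75–89: 8584 * 0.939 = 8060
90+: 3193 * 0.925 + 2767 * 0.33 = 2954 + 913 = 3867
Net migration: 15–29 − 250 → 2496; 60–74 + 337 → 5262
End of period: [964, 2496, 2938, 8274, 5262, 8060, 3867]
Dependents (band 0–14 + band 90+) = 964 + 3867 = 4831; working-age = 27030; ratio = 4831/27030 × 100 = 17.9

17.9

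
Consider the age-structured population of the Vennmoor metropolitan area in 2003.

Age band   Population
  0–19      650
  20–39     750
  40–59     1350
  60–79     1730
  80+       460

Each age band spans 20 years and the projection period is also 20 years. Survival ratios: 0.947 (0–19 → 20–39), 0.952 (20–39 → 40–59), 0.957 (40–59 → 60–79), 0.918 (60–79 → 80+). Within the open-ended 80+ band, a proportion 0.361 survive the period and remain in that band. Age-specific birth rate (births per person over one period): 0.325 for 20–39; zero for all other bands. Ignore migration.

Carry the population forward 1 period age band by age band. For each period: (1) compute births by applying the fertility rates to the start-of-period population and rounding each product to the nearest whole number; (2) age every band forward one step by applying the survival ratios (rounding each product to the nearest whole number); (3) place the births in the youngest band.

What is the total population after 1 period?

Period 1:
Births: 750 × 0.325 = 244
20–39: 650 × 0.947 = 616
40–59: 750 × 0.952 = 714
60–79: 1350 × 0.957 = 1292
80+: 1730 × 0.918 + 460 × 0.361 = 1588 + 166 = 1754
→ [244, 616, 714, 1292, 1754]
Total after period 1: 244 + 616 + 714 + 1292 + 1754 = 4620

4620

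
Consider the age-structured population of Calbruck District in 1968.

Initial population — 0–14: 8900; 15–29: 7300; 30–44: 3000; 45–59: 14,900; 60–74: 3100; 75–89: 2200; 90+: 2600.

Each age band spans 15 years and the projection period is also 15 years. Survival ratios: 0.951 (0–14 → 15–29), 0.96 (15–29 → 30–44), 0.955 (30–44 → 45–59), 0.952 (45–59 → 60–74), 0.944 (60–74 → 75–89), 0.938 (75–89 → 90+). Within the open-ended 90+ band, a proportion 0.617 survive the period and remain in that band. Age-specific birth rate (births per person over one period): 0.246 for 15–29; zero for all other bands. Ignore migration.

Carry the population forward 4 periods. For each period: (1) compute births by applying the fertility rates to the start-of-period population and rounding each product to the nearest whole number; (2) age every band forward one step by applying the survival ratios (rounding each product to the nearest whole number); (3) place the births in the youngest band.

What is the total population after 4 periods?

29826

— Period 1 —
Births: 7300 × 0.246 = 1796
15–29: 8900 × 0.951 = 8464
30–44: 7300 × 0.96 = 7008
45–59: 3000 × 0.955 = 2865
60–74: 14900 × 0.952 = 14185
75–89: 3100 × 0.944 = 2926
90+: 2200 × 0.938 + 2600 × 0.617 = 2064 + 1604 = 3668
End of period: [1796, 8464, 7008, 2865, 14185, 2926, 3668]
— Period 2 —
Births: 8464 × 0.246 = 2082
15–29: 1796 × 0.951 = 1708
30–44: 8464 × 0.96 = 8125
45–59: 7008 × 0.955 = 6693
60–74: 2865 × 0.952 = 2727
75–89: 14185 × 0.944 = 13391
90+: 2926 × 0.938 + 3668 × 0.617 = 2745 + 2263 = 5008
End of period: [2082, 1708, 8125, 6693, 2727, 13391, 5008]
— Period 3 —
Births: 1708 × 0.246 = 420
15–29: 2082 × 0.951 = 1980
30–44: 1708 × 0.96 = 1640
45–59: 8125 × 0.955 = 7759
60–74: 6693 × 0.952 = 6372
75–89: 2727 × 0.944 = 2574
90+: 13391 × 0.938 + 5008 × 0.617 = 12561 + 3090 = 15651
End of period: [420, 1980, 1640, 7759, 6372, 2574, 15651]
— Period 4 —
Births: 1980 × 0.246 = 487
15–29: 420 × 0.951 = 399
30–44: 1980 × 0.96 = 1901
45–59: 1640 × 0.955 = 1566
60–74: 7759 × 0.952 = 7387
75–89: 6372 × 0.944 = 6015
90+: 2574 × 0.938 + 15651 × 0.617 = 2414 + 9657 = 12071
End of period: [487, 399, 1901, 1566, 7387, 6015, 12071]
Total after period 4: 487 + 399 + 1901 + 1566 + 7387 + 6015 + 12071 = 29826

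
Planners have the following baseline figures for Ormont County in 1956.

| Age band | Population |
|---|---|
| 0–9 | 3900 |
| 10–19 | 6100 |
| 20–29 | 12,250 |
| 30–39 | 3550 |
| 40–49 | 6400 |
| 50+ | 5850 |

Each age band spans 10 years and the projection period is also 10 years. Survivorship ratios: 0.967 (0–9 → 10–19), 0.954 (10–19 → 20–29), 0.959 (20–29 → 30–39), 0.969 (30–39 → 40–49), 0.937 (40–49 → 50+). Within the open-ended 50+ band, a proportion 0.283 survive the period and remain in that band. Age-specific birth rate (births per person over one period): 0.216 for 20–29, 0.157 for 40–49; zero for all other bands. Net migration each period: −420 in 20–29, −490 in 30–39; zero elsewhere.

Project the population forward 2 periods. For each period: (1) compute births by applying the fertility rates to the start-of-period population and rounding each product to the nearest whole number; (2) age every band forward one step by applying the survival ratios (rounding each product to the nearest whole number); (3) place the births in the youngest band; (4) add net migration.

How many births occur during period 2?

1706

Let band 1 be 0–9 through band 6 = 50+.
Period 1.
Births: 12250 * 0.216 = 2646  |  6400 * 0.157 = 1005 → 3651
Band 2: 3900 * 0.967 = 3771
Band 3: 6100 * 0.954 = 5819
Band 4: 12250 * 0.959 = 11748
Band 5: 3550 * 0.969 = 3440
Band 6: 6400 * 0.937 + 5850 * 0.283 = 5997 + 1656 = 7653
Net migration: Band 3 − 420 → 5399; Band 4 − 490 → 11258
→ [3651, 3771, 5399, 11258, 3440, 7653]
Period 2.
Births: 5399 * 0.216 = 1166  |  3440 * 0.157 = 540 → 1706
Band 2: 3651 * 0.967 = 3531
Band 3: 3771 * 0.954 = 3598
Band 4: 5399 * 0.959 = 5178
Band 5: 11258 * 0.969 = 10909
Band 6: 3440 * 0.937 + 7653 * 0.283 = 3223 + 2166 = 5389
Net migration: Band 3 − 420 → 3178; Band 4 − 490 → 4688
→ [1706, 3531, 3178, 4688, 10909, 5389]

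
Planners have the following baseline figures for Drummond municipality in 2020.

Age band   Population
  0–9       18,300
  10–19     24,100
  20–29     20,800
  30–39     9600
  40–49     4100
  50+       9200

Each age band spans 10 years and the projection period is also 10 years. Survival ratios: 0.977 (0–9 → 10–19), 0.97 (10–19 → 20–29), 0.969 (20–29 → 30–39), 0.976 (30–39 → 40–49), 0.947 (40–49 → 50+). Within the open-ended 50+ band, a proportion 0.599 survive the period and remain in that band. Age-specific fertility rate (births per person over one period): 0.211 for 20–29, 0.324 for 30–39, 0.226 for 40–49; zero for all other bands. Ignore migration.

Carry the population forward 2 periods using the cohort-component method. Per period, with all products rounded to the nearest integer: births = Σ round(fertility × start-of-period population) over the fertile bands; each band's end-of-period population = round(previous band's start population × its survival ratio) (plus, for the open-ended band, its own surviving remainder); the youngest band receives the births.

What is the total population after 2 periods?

Let band 1 be 0–9 through band 6 = 50+.
Period 1:
Births: 20800 × 0.211 = 4389 ; 9600 × 0.324 = 3110 ; 4100 × 0.226 = 927 ⇒ total 8426
Band 2: 18300 × 0.977 = 17879
Band 3: 24100 × 0.97 = 23377
Band 4: 20800 × 0.969 = 20155
Band 5: 9600 × 0.976 = 9370
Band 6: 4100 × 0.947 + 9200 × 0.599 = 3883 + 5511 = 9394
Giving 8426 / 17879 / 23377 / 20155 / 9370 / 9394.
Period 2:
Births: 23377 × 0.211 = 4933 ; 20155 × 0.324 = 6530 ; 9370 × 0.226 = 2118 ⇒ total 13581
Band 2: 8426 × 0.977 = 8232
Band 3: 17879 × 0.97 = 17343
Band 4: 23377 × 0.969 = 22652
Band 5: 20155 × 0.976 = 19671
Band 6: 9370 × 0.947 + 9394 × 0.599 = 8873 + 5627 = 14500
Giving 13581 / 8232 / 17343 / 22652 / 19671 / 14500.
Total after period 2: 13581 + 8232 + 17343 + 22652 + 19671 + 14500 = 95979

95979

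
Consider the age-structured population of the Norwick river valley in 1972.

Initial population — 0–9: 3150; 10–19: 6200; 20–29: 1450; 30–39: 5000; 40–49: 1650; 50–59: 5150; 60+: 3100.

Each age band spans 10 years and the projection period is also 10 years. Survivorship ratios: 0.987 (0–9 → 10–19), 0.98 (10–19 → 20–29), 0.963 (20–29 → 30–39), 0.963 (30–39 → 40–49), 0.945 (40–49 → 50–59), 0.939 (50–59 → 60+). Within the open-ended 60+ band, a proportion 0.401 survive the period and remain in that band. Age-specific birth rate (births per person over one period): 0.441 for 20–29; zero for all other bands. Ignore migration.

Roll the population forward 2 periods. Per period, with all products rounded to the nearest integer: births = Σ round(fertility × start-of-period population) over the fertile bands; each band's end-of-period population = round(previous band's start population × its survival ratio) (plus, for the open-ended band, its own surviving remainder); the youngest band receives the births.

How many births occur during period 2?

Call the groups 1 to 7, youngest first.
Period 1:
Births: 1450 × 0.441 = 639
Group 2: 3150 × 0.987 = 3109
Group 3: 6200 × 0.98 = 6076
Group 4: 1450 × 0.963 = 1396
Group 5: 5000 × 0.963 = 4815
Group 6: 1650 × 0.945 = 1559
Group 7: 5150 × 0.939 + 3100 × 0.401 = 4836 + 1243 = 6079
→ [639, 3109, 6076, 1396, 4815, 1559, 6079]
Period 2:
Births: 6076 × 0.441 = 2680
Group 2: 639 × 0.987 = 631
Group 3: 3109 × 0.98 = 3047
Group 4: 6076 × 0.963 = 5851
Group 5: 1396 × 0.963 = 1344
Group 6: 4815 × 0.945 = 4550
Group 7: 1559 × 0.939 + 6079 × 0.401 = 1464 + 2438 = 3902
→ [2680, 631, 3047, 5851, 1344, 4550, 3902]

2680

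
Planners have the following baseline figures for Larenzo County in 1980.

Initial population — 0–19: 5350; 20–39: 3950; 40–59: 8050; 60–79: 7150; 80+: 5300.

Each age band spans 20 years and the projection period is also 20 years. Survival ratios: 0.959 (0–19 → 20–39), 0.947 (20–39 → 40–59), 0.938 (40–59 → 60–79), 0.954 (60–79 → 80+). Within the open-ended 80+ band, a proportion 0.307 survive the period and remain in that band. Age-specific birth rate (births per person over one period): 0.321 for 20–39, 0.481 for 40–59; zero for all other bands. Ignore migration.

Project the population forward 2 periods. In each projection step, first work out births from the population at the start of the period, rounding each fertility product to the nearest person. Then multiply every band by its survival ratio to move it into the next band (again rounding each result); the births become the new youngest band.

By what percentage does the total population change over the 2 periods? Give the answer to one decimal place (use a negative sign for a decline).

-10.9

[period 1]
Births: 3950 × 0.321 = 1268  |  8050 × 0.481 = 3872 ⇒ total 5140
20–39: 5350 × 0.959 = 5131
40–59: 3950 × 0.947 = 3741
60–79: 8050 × 0.938 = 7551
80+: 7150 × 0.954 + 5300 × 0.307 = 6821 + 1627 = 8448
→ [5140, 5131, 3741, 7551, 8448]
[period 2]
Births: 5131 × 0.321 = 1647  |  3741 × 0.481 = 1799 ⇒ total 3446
20–39: 5140 × 0.959 = 4929
40–59: 5131 × 0.947 = 4859
60–79: 3741 × 0.938 = 3509
80+: 7551 × 0.954 + 8448 × 0.307 = 7204 + 2594 = 9798
→ [3446, 4929, 4859, 3509, 9798]
Total: 29800 → 26541; change = -3259; percentage change = -10.9%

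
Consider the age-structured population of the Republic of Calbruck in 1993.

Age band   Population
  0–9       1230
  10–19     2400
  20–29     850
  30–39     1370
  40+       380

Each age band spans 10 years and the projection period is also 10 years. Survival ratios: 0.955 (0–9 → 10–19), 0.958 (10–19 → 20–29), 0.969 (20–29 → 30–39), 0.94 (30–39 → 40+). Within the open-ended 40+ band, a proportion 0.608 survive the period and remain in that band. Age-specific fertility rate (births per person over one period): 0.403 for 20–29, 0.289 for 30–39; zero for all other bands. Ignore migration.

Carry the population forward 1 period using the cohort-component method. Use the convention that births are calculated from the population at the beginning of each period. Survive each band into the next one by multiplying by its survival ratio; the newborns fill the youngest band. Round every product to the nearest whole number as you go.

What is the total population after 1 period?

Numbering the groups 1..5 from youngest to oldest:
[period 1]
Births: 850 × 0.403 = 343 ; 1370 × 0.289 = 396 — total 739
Group 2: 1230 × 0.955 = 1175
Group 3: 2400 × 0.958 = 2299
Group 4: 850 × 0.969 = 824
Group 5: 1370 × 0.94 + 380 × 0.608 = 1288 + 231 = 1519
Population now: 0–9=739, 10–19=1175, 20–29=2299, 30–39=824, 40+=1519
Total after period 1: 739 + 1175 + 2299 + 824 + 1519 = 6556

6556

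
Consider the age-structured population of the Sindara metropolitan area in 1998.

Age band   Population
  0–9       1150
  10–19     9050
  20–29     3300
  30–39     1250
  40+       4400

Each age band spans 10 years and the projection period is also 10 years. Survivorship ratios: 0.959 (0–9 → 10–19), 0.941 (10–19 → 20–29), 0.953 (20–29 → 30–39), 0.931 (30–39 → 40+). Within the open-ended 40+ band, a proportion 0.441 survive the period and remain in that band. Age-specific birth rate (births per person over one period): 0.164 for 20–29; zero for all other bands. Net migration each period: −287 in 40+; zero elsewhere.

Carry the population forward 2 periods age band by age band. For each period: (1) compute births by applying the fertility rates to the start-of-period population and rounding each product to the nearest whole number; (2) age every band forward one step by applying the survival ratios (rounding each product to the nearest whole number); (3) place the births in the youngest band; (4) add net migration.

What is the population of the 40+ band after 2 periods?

3883

[period 1]
Births: 3300 × 0.164 = 541
10–19: 1150 × 0.959 = 1103
20–29: 9050 × 0.941 = 8516
30–39: 3300 × 0.953 = 3145
40+: 1250 × 0.931 + 4400 × 0.441 = 1164 + 1940 = 3104
Net migration: 40+ − 287 → 2817
→ [541, 1103, 8516, 3145, 2817]
[period 2]
Births: 8516 × 0.164 = 1397
10–19: 541 × 0.959 = 519
20–29: 1103 × 0.941 = 1038
30–39: 8516 × 0.953 = 8116
40+: 3145 × 0.931 + 2817 × 0.441 = 2928 + 1242 = 4170
Net migration: 40+ − 287 → 3883
→ [1397, 519, 1038, 8116, 3883]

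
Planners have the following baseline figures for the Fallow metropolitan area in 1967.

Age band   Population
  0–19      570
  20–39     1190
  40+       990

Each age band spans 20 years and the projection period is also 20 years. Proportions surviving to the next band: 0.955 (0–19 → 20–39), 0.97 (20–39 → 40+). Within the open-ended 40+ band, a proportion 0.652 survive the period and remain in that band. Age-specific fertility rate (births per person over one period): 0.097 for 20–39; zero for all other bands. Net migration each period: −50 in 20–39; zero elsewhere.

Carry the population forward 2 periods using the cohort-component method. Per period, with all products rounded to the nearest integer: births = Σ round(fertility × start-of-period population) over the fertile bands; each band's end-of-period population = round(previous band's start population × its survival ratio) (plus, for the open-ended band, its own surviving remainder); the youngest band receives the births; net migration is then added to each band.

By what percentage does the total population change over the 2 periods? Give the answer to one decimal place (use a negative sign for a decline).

-36.0

(Groups numbered youngest = 1 to oldest = 3.)
After projecting period 1:
Births: 1190 × 0.097 = 115
Group 2: 570 × 0.955 = 544
Group 3: 1190 × 0.97 + 990 × 0.652 = 1154 + 645 = 1799
Net migration: Group 2 − 50 → 494
Population now: 0–19=115, 20–39=494, 40+=1799
After projecting period 2:
Births: 494 × 0.097 = 48
Group 2: 115 × 0.955 = 110
Group 3: 494 × 0.97 + 1799 × 0.652 = 479 + 1173 = 1652
Net migration: Group 2 − 50 → 60
Population now: 0–19=48, 20–39=60, 40+=1652
Total: 2750 → 1760; change = -990; percentage change = -36.0%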